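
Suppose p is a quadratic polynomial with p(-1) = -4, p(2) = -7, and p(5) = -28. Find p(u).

p(u) = -u^2 - 3

Using the Lagrange interpolation formula with nodes -1, 2, 5:
  L_0(u) = (u - 2)(u - 5) / 18
  L_1(u) = (u + 1)(u - 5) / -9
  L_2(u) = (u + 1)(u - 2) / 18
Then p(u) = -4·L_0(u) - 7·L_1(u) - 28·L_2(u).
Expanding and collecting terms gives p(u) = -u^2 - 3.
Check: p(-1) = -4. ✓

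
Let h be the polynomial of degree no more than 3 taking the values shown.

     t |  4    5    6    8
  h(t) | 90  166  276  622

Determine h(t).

Write h(t) = at^3 + bt^2 + ct + d. Substituting each data point gives a linear system:
  64a + 16b + 4c + d = 90
  125a + 25b + 5c + d = 166
  216a + 36b + 6c + d = 276
  512a + 64b + 8c + d = 622
Solving the system yields a = 1, b = 2, c = -3, d = 6.
So h(t) = t^3 + 2t^2 - 3t + 6.
Check: h(8) = 622. ✓

h(t) = t^3 + 2t^2 - 3t + 6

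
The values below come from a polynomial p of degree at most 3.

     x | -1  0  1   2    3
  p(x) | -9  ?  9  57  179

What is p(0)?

-1

The 4 known points determine the degree-3 polynomial uniquely.
Write p(x) = ax^3 + bx^2 + cx + d. Substituting each data point gives a linear system:
  -a + b - c + d = -9
  a + b + c + d = 9
  8a + 4b + 2c + d = 57
  27a + 9b + 3c + d = 179
Solving the system yields a = 6, b = 1, c = 3, d = -1.
So p(x) = 6x^3 + x^2 + 3x - 1.
Then p(0) = -1.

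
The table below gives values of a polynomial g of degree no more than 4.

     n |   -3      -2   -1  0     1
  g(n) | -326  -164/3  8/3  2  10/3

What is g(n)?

g(n) = -4n^4 + 2n^3 + 5n^2 - (5/3)n + 2

Write g(n) = an^4 + bn^3 + cn^2 + dn + e. Substituting each data point gives a linear system:
  81a - 27b + 9c - 3d + e = -326
  16a - 8b + 4c - 2d + e = -164/3
  a - b + c - d + e = 8/3
  e = 2
  a + b + c + d + e = 10/3
Solving the system yields a = -4, b = 2, c = 5, d = -5/3, e = 2.
So g(n) = -4n^4 + 2n^3 + 5n^2 - (5/3)n + 2.
Check: g(1) = 10/3. ✓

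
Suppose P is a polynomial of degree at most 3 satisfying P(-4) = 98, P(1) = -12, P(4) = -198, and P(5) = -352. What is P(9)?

Using the Lagrange interpolation formula with nodes -4, 1, 4, 5:
  L_0(t) = (t - 1)(t - 4)(t - 5) / -360
  L_1(t) = (t + 4)(t - 4)(t - 5) / 60
  L_2(t) = (t + 4)(t - 1)(t - 5) / -24
  L_3(t) = (t + 4)(t - 1)(t - 4) / 36
Then P(t) = 98·L_0(t) - 12·L_1(t) - 198·L_2(t) - 352·L_3(t).
Expanding and collecting terms gives P(t) = -2t³ - 3t² - 5t - 2.
Evaluating at t = 9: P(9) = -1748.

-1748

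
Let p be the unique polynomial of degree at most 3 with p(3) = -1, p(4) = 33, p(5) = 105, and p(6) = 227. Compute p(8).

Write p(u) = au^3 + bu^2 + cu + d. Substituting each data point gives a linear system:
  27a + 9b + 3c + d = -1
  64a + 16b + 4c + d = 33
  125a + 25b + 5c + d = 105
  216a + 36b + 6c + d = 227
Solving the system yields a = 2, b = -5, c = -5, d = 5.
So p(u) = 2u³ - 5u² - 5u + 5.
Then p(8) = 669.

669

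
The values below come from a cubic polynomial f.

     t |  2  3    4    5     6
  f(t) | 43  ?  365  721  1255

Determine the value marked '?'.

151

On equispaced nodes a degree-3 polynomial has vanishing fourth forward difference, so
  f(2) - 4·f(3) + 6·f(4) - 4·f(5) + f(6) = 0.
Substituting the known values and solving for f(3):
  -4·f(3) = -604
  f(3) = 151.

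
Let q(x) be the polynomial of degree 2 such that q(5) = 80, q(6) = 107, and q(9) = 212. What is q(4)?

Write q(x) = ax^2 + bx + c. Substituting each data point gives a linear system:
  25a + 5b + c = 80
  36a + 6b + c = 107
  81a + 9b + c = 212
Solving the system yields a = 2, b = 5, c = 5.
So q(x) = 2x² + 5x + 5.
Then q(4) = 57.

57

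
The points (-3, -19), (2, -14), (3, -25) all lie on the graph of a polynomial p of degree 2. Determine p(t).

p(t) = -2t^2 - t - 4

Write p(t) = at^2 + bt + c. Substituting each data point gives a linear system:
  9a - 3b + c = -19
  4a + 2b + c = -14
  9a + 3b + c = -25
Solving the system yields a = -2, b = -1, c = -4.
So p(t) = -2t² - t - 4.
Check: p(3) = -25. ✓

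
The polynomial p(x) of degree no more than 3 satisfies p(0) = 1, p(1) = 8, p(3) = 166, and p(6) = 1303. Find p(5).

756

Write p(x) = ax^3 + bx^2 + cx + d. Substituting each data point gives a linear system:
  d = 1
  a + b + c + d = 8
  27a + 9b + 3c + d = 166
  216a + 36b + 6c + d = 1303
Solving the system yields a = 6, b = 0, c = 1, d = 1.
So p(x) = 6x^3 + x + 1.
Then p(5) = 756.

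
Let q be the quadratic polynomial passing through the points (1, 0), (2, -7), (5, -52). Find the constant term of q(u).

3

Write q(u) = au^2 + bu + c. Substituting each data point gives a linear system:
  a + b + c = 0
  4a + 2b + c = -7
  25a + 5b + c = -52
Solving the system yields a = -2, b = -1, c = 3.
So q(u) = -2u^2 - u + 3.
The constant term is 3.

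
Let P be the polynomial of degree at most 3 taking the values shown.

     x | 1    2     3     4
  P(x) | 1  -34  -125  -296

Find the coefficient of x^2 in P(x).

-4

Write P(x) = ax^3 + bx^2 + cx + d. Substituting each data point gives a linear system:
  a + b + c + d = 1
  8a + 4b + 2c + d = -34
  27a + 9b + 3c + d = -125
  64a + 16b + 4c + d = -296
Solving the system yields a = -4, b = -4, c = 5, d = 4.
So P(x) = -4x³ - 4x² + 5x + 4.
The coefficient of x^2 is -4.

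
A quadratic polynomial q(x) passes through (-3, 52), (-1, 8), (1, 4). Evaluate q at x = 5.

116

Forward differences of the values at x = -3, -1, 1:
  q  : 52  8  4
  Δ  : -44  -4
  Δ^2: 40
The second differences are constant, confirming degree 2.
Interpolating (Newton forward form) and evaluating at x = 5 gives q(5) = 116.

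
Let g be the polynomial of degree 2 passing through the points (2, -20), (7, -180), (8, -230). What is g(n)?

Write g(n) = an^2 + bn + c. Substituting each data point gives a linear system:
  4a + 2b + c = -20
  49a + 7b + c = -180
  64a + 8b + c = -230
Solving the system yields a = -3, b = -5, c = 2.
So g(n) = -3n^2 - 5n + 2.
Check: g(7) = -180. ✓

g(n) = -3n^2 - 5n + 2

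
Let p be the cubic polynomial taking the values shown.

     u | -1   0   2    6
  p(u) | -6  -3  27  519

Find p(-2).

Write p(u) = au^3 + bu^2 + cu + d. Substituting each data point gives a linear system:
  -a + b - c + d = -6
  d = -3
  8a + 4b + 2c + d = 27
  216a + 36b + 6c + d = 519
Solving the system yields a = 2, b = 2, c = 3, d = -3.
So p(u) = 2u^3 + 2u^2 + 3u - 3.
Then p(-2) = -17.

-17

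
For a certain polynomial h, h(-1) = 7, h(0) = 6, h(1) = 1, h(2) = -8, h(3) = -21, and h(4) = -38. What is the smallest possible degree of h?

2

Forward differences of the values at x = -1, 0, 1, 2, 3, 4:
  h  : 7  6  1  -8  -21  -38
  Δ  : -1  -5  -9  -13  -17
  Δ^2: -4  -4  -4  -4
  Δ^3: 0  0  0
  Δ^4: 0  0
  Δ^5: 0
The second differences are constant (-4) and nonzero, while all higher differences vanish, so the minimal degree is 2.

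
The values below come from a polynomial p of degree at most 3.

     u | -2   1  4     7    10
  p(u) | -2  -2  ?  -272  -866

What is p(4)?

On equispaced nodes a degree-3 polynomial has vanishing fourth forward difference, so
  p(-2) - 4·p(1) + 6·p(4) - 4·p(7) + p(10) = 0.
Substituting the known values and solving for p(4):
  6·p(4) = -228
  p(4) = -38.

-38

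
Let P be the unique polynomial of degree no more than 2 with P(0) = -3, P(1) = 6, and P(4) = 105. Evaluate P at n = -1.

Write P(n) = an^2 + bn + c. Substituting each data point gives a linear system:
  c = -3
  a + b + c = 6
  16a + 4b + c = 105
Solving the system yields a = 6, b = 3, c = -3.
So P(n) = 6n^2 + 3n - 3.
Then P(-1) = 0.

0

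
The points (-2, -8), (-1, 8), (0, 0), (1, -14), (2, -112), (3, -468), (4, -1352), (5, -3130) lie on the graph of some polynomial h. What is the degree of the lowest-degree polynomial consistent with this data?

Forward differences of the values at s = -2, -1, 0, 1, 2, 3, 4, 5:
  h  : -8  8  0  -14  -112  -468  -1352  -3130
  Δ  : 16  -8  -14  -98  -356  -884  -1778
  Δ^2: -24  -6  -84  -258  -528  -894
  Δ^3: 18  -78  -174  -270  -366
  Δ^4: -96  -96  -96  -96
  Δ^5: 0  0  0
  Δ^6: 0  0
  Δ^7: 0
The fourth differences are constant (-96) and nonzero, while all higher differences vanish, so the minimal degree is 4.

4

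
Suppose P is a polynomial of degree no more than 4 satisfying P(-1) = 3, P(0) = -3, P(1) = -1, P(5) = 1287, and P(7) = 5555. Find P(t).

Write P(t) = at^4 + bt^3 + ct^2 + dt + e. Substituting each data point gives a linear system:
  a - b + c - d + e = 3
  e = -3
  a + b + c + d + e = -1
  625a + 125b + 25c + 5d + e = 1287
  2401a + 343b + 49c + 7d + e = 5555
Solving the system yields a = 3, b = -5, c = 1, d = 3, e = -3.
So P(t) = 3t⁴ - 5t³ + t² + 3t - 3.
Check: P(-1) = 3. ✓

P(t) = 3t^4 - 5t^3 + t^2 + 3t - 3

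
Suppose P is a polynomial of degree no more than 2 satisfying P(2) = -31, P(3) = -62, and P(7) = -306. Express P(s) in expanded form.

P(s) = -6s^2 - s - 5

Using the Lagrange interpolation formula with nodes 2, 3, 7:
  L_0(s) = (s - 3)(s - 7) / 5
  L_1(s) = (s - 2)(s - 7) / -4
  L_2(s) = (s - 2)(s - 3) / 20
Then P(s) = -31·L_0(s) - 62·L_1(s) - 306·L_2(s).
Expanding and collecting terms gives P(s) = -6s^2 - s - 5.
Check: P(2) = -31. ✓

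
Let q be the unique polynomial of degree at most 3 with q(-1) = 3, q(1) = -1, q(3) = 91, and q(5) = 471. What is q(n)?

Write q(n) = an^3 + bn^2 + cn + d. Substituting each data point gives a linear system:
  -a + b - c + d = 3
  a + b + c + d = -1
  27a + 9b + 3c + d = 91
  125a + 25b + 5c + d = 471
Solving the system yields a = 4, b = 0, c = -6, d = 1.
So q(n) = 4n³ - 6n + 1.
Check: q(-1) = 3. ✓

q(n) = 4n^3 - 6n + 1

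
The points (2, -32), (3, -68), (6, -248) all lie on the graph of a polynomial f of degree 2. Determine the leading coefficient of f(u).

Write f(u) = au^2 + bu + c. Substituting each data point gives a linear system:
  4a + 2b + c = -32
  9a + 3b + c = -68
  36a + 6b + c = -248
Solving the system yields a = -6, b = -6, c = 4.
So f(u) = -6u^2 - 6u + 4.
The leading coefficient is -6.

-6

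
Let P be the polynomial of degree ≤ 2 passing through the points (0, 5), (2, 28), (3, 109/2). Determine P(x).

Using the Lagrange interpolation formula with nodes 0, 2, 3:
  L_0(x) = (x - 2)(x - 3) / 6
  L_1(x) = x(x - 3) / -2
  L_2(x) = x(x - 2) / 3
Then P(x) = 5·L_0(x) + 28·L_1(x) + 109/2·L_2(x).
Expanding and collecting terms gives P(x) = 5x^2 + (3/2)x + 5.
Check: P(2) = 28. ✓

P(x) = 5x^2 + (3/2)x + 5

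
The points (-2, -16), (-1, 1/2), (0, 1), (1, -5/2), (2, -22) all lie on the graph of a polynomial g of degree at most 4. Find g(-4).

Using the Lagrange interpolation formula with nodes -2, -1, 0, 1, 2:
  L_0(u) = (u + 1)u(u - 1)(u - 2) / 24
  L_1(u) = (u + 2)u(u - 1)(u - 2) / -6
  L_2(u) = (u + 2)(u + 1)(u - 1)(u - 2) / 4
  L_3(u) = (u + 2)(u + 1)u(u - 2) / -6
  L_4(u) = (u + 2)(u + 1)u(u - 1) / 24
Then g(u) = -16·L_0(u) + 1/2·L_1(u) + 1·L_2(u) - 5/2·L_3(u) - 22·L_4(u).
Expanding and collecting terms gives g(u) = -u⁴ - u² - (3/2)u + 1.
Evaluating at u = -4: g(-4) = -265.

-265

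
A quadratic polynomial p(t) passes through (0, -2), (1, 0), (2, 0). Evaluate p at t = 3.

-2

Forward differences of the values at t = 0, 1, 2:
  p  : -2  0  0
  Δ  : 2  0
  Δ^2: -2
The second differences are constant, confirming degree 2.
Interpolating (Newton forward form) and evaluating at t = 3 gives p(3) = -2.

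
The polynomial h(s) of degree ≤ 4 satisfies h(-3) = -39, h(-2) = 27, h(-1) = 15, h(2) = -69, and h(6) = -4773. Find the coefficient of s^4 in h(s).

Write h(s) = as^4 + bs^3 + cs^2 + ds + e. Substituting each data point gives a linear system:
  81a - 27b + 9c - 3d + e = -39
  16a - 8b + 4c - 2d + e = 27
  a - b + c - d + e = 15
  16a + 8b + 4c + 2d + e = -69
  1296a + 216b + 36c + 6d + e = -4773
Solving the system yields a = -3, b = -5, c = 6, d = -4, e = 3.
So h(s) = -3s^4 - 5s^3 + 6s^2 - 4s + 3.
The leading coefficient is -3.

-3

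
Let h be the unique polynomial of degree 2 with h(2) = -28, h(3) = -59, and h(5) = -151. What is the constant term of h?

Write h(s) = as^2 + bs + c. Substituting each data point gives a linear system:
  4a + 2b + c = -28
  9a + 3b + c = -59
  25a + 5b + c = -151
Solving the system yields a = -5, b = -6, c = 4.
So h(s) = -5s^2 - 6s + 4.
The constant term is 4.

4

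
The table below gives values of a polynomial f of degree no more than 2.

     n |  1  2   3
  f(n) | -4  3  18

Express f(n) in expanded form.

Write f(n) = an^2 + bn + c. Substituting each data point gives a linear system:
  a + b + c = -4
  4a + 2b + c = 3
  9a + 3b + c = 18
Solving the system yields a = 4, b = -5, c = -3.
So f(n) = 4n² - 5n - 3.
Check: f(1) = -4. ✓

f(n) = 4n^2 - 5n - 3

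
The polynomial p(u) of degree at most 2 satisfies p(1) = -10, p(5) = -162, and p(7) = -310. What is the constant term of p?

-2

Write p(u) = au^2 + bu + c. Substituting each data point gives a linear system:
  a + b + c = -10
  25a + 5b + c = -162
  49a + 7b + c = -310
Solving the system yields a = -6, b = -2, c = -2.
So p(u) = -6u^2 - 2u - 2.
The constant term is -2.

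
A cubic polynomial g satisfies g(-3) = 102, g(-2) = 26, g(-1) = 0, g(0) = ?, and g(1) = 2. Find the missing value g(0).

On equispaced nodes a degree-3 polynomial has vanishing fourth forward difference, so
  g(-3) - 4·g(-2) + 6·g(-1) - 4·g(0) + g(1) = 0.
Substituting the known values and solving for g(0):
  -4·g(0) = 0
  g(0) = 0.

0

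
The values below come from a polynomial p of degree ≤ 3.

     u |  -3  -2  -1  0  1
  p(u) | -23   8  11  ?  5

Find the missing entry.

The 4 known points determine the degree-3 polynomial uniquely.
Write p(u) = au^3 + bu^2 + cu + d. Substituting each data point gives a linear system:
  -27a + 9b - 3c + d = -23
  -8a + 4b - 2c + d = 8
  -a + b - c + d = 11
  a + b + c + d = 5
Solving the system yields a = 3, b = 4, c = -6, d = 4.
So p(u) = 3u^3 + 4u^2 - 6u + 4.
Then p(0) = 4.

4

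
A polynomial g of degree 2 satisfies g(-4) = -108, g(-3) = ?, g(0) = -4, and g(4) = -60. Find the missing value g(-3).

The 3 known points determine the degree-2 polynomial uniquely.
Write g(s) = as^2 + bs + c. Substituting each data point gives a linear system:
  16a - 4b + c = -108
  c = -4
  16a + 4b + c = -60
Solving the system yields a = -5, b = 6, c = -4.
So g(s) = -5s^2 + 6s - 4.
Then g(-3) = -67.

-67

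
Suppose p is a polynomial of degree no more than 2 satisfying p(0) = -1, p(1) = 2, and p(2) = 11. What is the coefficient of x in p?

Write p(x) = ax^2 + bx + c. Substituting each data point gives a linear system:
  c = -1
  a + b + c = 2
  4a + 2b + c = 11
Solving the system yields a = 3, b = 0, c = -1.
So p(x) = 3x^2 - 1.
The coefficient of x is 0.

0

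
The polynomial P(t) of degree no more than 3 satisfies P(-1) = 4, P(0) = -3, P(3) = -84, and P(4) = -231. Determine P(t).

Write P(t) = at^3 + bt^2 + ct + d. Substituting each data point gives a linear system:
  -a + b - c + d = 4
  d = -3
  27a + 9b + 3c + d = -84
  64a + 16b + 4c + d = -231
Solving the system yields a = -5, b = 5, c = 3, d = -3.
So P(t) = -5t^3 + 5t^2 + 3t - 3.
Check: P(0) = -3. ✓

P(t) = -5t^3 + 5t^2 + 3t - 3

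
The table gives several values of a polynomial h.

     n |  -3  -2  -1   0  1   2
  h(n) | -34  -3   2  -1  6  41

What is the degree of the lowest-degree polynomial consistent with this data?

Forward differences of the values at n = -3, -2, -1, 0, 1, 2:
  h  : -34  -3  2  -1  6  41
  Δ  : 31  5  -3  7  35
  Δ^2: -26  -8  10  28
  Δ^3: 18  18  18
  Δ^4: 0  0
  Δ^5: 0
The third differences are constant (18) and nonzero, while all higher differences vanish, so the minimal degree is 3.

3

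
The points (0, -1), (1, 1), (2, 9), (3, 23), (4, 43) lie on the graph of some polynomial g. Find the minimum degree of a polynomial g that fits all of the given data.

Forward differences of the values at x = 0, 1, 2, 3, 4:
  g  : -1  1  9  23  43
  Δ  : 2  8  14  20
  Δ^2: 6  6  6
  Δ^3: 0  0
  Δ^4: 0
The second differences are constant (6) and nonzero, while all higher differences vanish, so the minimal degree is 2.

2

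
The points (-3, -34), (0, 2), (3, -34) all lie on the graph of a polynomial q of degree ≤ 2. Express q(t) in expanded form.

q(t) = -4t^2 + 2

Write q(t) = at^2 + bt + c. Substituting each data point gives a linear system:
  9a - 3b + c = -34
  c = 2
  9a + 3b + c = -34
Solving the system yields a = -4, b = 0, c = 2.
So q(t) = -4t² + 2.
Check: q(0) = 2. ✓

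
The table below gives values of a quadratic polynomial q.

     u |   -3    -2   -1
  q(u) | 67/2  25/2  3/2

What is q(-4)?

Forward differences of the values at u = -3, -2, -1:
  q  : 67/2  25/2  3/2
  Δ  : -21  -11
  Δ^2: 10
The second differences are constant, confirming degree 2.
Interpolating (Newton forward form) and evaluating at u = -4 gives q(-4) = 129/2.

129/2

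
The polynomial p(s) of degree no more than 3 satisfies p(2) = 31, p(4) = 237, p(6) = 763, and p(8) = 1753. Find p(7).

Forward differences of the values at s = 2, 4, 6, 8:
  p  : 31  237  763  1753
  Δ  : 206  526  990
  Δ^2: 320  464
  Δ^3: 144
The third differences are constant, confirming degree 3.
Interpolating (Newton forward form) and evaluating at s = 7 gives p(7) = 1191.

1191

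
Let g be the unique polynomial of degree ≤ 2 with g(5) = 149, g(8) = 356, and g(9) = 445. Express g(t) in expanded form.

g(t) = 5t^2 + 4t + 4

Write g(t) = at^2 + bt + c. Substituting each data point gives a linear system:
  25a + 5b + c = 149
  64a + 8b + c = 356
  81a + 9b + c = 445
Solving the system yields a = 5, b = 4, c = 4.
So g(t) = 5t^2 + 4t + 4.
Check: g(9) = 445. ✓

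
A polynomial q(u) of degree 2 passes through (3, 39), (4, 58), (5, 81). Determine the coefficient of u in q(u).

5

Write q(u) = au^2 + bu + c. Substituting each data point gives a linear system:
  9a + 3b + c = 39
  16a + 4b + c = 58
  25a + 5b + c = 81
Solving the system yields a = 2, b = 5, c = 6.
So q(u) = 2u^2 + 5u + 6.
The coefficient of u is 5.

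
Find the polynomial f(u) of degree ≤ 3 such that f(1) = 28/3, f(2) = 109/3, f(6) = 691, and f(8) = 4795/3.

f(u) = 3u^3 + (1/3)u^2 + 5u + 1

Write f(u) = au^3 + bu^2 + cu + d. Substituting each data point gives a linear system:
  a + b + c + d = 28/3
  8a + 4b + 2c + d = 109/3
  216a + 36b + 6c + d = 691
  512a + 64b + 8c + d = 4795/3
Solving the system yields a = 3, b = 1/3, c = 5, d = 1.
So f(u) = 3u³ + (1/3)u² + 5u + 1.
Check: f(6) = 691. ✓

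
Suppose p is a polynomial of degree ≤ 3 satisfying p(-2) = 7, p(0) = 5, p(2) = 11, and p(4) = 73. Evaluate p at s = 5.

140

Write p(s) = as^3 + bs^2 + cs + d. Substituting each data point gives a linear system:
  -8a + 4b - 2c + d = 7
  d = 5
  8a + 4b + 2c + d = 11
  64a + 16b + 4c + d = 73
Solving the system yields a = 1, b = 1, c = -3, d = 5.
So p(s) = s³ + s² - 3s + 5.
Then p(5) = 140.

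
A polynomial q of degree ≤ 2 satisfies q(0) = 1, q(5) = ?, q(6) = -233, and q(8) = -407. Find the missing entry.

-164

The 3 known points determine the degree-2 polynomial uniquely.
Write q(u) = au^2 + bu + c. Substituting each data point gives a linear system:
  c = 1
  36a + 6b + c = -233
  64a + 8b + c = -407
Solving the system yields a = -6, b = -3, c = 1.
So q(u) = -6u² - 3u + 1.
Then q(5) = -164.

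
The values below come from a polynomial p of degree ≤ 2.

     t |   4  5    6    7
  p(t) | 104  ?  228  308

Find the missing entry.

160

The 3 known points determine the degree-2 polynomial uniquely.
Write p(t) = at^2 + bt + c. Substituting each data point gives a linear system:
  16a + 4b + c = 104
  36a + 6b + c = 228
  49a + 7b + c = 308
Solving the system yields a = 6, b = 2, c = 0.
So p(t) = 6t^2 + 2t.
Then p(5) = 160.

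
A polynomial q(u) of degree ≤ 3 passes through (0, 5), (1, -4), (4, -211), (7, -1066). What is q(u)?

Using the Lagrange interpolation formula with nodes 0, 1, 4, 7:
  L_0(u) = (u - 1)(u - 4)(u - 7) / -28
  L_1(u) = u(u - 4)(u - 7) / 18
  L_2(u) = u(u - 1)(u - 7) / -36
  L_3(u) = u(u - 1)(u - 4) / 126
Then q(u) = 5·L_0(u) - 4·L_1(u) - 211·L_2(u) - 1066·L_3(u).
Expanding and collecting terms gives q(u) = -3u³ - 6u + 5.
Check: q(0) = 5. ✓

q(u) = -3u^3 - 6u + 5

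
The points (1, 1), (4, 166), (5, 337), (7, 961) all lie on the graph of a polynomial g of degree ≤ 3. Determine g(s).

Using the Lagrange interpolation formula with nodes 1, 4, 5, 7:
  L_0(s) = (s - 4)(s - 5)(s - 7) / -72
  L_1(s) = (s - 1)(s - 5)(s - 7) / 9
  L_2(s) = (s - 1)(s - 4)(s - 7) / -8
  L_3(s) = (s - 1)(s - 4)(s - 5) / 36
Then g(s) = 1·L_0(s) + 166·L_1(s) + 337·L_2(s) + 961·L_3(s).
Expanding and collecting terms gives g(s) = 3s^3 - s^2 - 3s + 2.
Check: g(5) = 337. ✓

g(s) = 3s^3 - s^2 - 3s + 2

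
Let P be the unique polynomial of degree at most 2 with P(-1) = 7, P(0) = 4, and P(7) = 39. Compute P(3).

Write P(x) = ax^2 + bx + c. Substituting each data point gives a linear system:
  a - b + c = 7
  c = 4
  49a + 7b + c = 39
Solving the system yields a = 1, b = -2, c = 4.
So P(x) = x² - 2x + 4.
Then P(3) = 7.

7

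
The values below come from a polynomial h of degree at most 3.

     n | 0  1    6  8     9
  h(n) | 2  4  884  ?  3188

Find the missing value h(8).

The 4 known points determine the degree-3 polynomial uniquely.
Write h(n) = an^3 + bn^2 + cn + d. Substituting each data point gives a linear system:
  d = 2
  a + b + c + d = 4
  216a + 36b + 6c + d = 884
  729a + 81b + 9c + d = 3188
Solving the system yields a = 5, b = -6, c = 3, d = 2.
So h(n) = 5n³ - 6n² + 3n + 2.
Then h(8) = 2202.

2202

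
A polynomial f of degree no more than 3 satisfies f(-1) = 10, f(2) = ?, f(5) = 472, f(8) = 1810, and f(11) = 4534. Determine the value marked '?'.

On equispaced nodes a degree-3 polynomial has vanishing fourth forward difference, so
  f(-1) - 4·f(2) + 6·f(5) - 4·f(8) + f(11) = 0.
Substituting the known values and solving for f(2):
  -4·f(2) = -136
  f(2) = 34.

34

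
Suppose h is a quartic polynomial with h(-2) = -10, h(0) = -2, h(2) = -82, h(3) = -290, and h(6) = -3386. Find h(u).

h(u) = -2u^4 - 3u^3 - 3u^2 - 6u - 2

Write h(u) = au^4 + bu^3 + cu^2 + du + e. Substituting each data point gives a linear system:
  16a - 8b + 4c - 2d + e = -10
  e = -2
  16a + 8b + 4c + 2d + e = -82
  81a + 27b + 9c + 3d + e = -290
  1296a + 216b + 36c + 6d + e = -3386
Solving the system yields a = -2, b = -3, c = -3, d = -6, e = -2.
So h(u) = -2u^4 - 3u^3 - 3u^2 - 6u - 2.
Check: h(3) = -290. ✓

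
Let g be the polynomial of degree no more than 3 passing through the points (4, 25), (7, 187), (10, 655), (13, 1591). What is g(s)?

Write g(s) = as^3 + bs^2 + cs + d. Substituting each data point gives a linear system:
  64a + 16b + 4c + d = 25
  343a + 49b + 7c + d = 187
  1000a + 100b + 10c + d = 655
  2197a + 169b + 13c + d = 1591
Solving the system yields a = 1, b = -4, c = 5, d = 5.
So g(s) = s³ - 4s² + 5s + 5.
Check: g(13) = 1591. ✓

g(s) = s^3 - 4s^2 + 5s + 5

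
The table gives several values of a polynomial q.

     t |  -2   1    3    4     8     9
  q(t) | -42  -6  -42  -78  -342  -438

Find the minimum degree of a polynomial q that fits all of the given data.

2

Divided differences on the nodes -2, 1, 3, 4, 8, 9:
  order 0: -42  -6  -42  -78  -342  -438
  order 1: 12  -18  -36  -66  -96
  order 2: -6  -6  -6  -6
  order 3: 0  0  0
  order 4: 0  0
  order 5: 0
The order-2 divided differences are all -6 (nonzero) and every higher order vanishes, so the data lies on a polynomial of degree exactly 2.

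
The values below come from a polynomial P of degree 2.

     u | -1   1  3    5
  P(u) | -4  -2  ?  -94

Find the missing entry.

-32

The 3 known points determine the degree-2 polynomial uniquely.
Write P(u) = au^2 + bu + c. Substituting each data point gives a linear system:
  a - b + c = -4
  a + b + c = -2
  25a + 5b + c = -94
Solving the system yields a = -4, b = 1, c = 1.
So P(u) = -4u^2 + u + 1.
Then P(3) = -32.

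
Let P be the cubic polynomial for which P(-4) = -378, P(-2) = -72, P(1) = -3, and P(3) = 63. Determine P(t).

P(t) = 4t^3 - 6t^2 + 5t - 6

Write P(t) = at^3 + bt^2 + ct + d. Substituting each data point gives a linear system:
  -64a + 16b - 4c + d = -378
  -8a + 4b - 2c + d = -72
  a + b + c + d = -3
  27a + 9b + 3c + d = 63
Solving the system yields a = 4, b = -6, c = 5, d = -6.
So P(t) = 4t³ - 6t² + 5t - 6.
Check: P(1) = -3. ✓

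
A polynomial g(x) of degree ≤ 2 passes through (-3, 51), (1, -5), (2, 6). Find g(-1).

Write g(x) = ax^2 + bx + c. Substituting each data point gives a linear system:
  9a - 3b + c = 51
  a + b + c = -5
  4a + 2b + c = 6
Solving the system yields a = 5, b = -4, c = -6.
So g(x) = 5x² - 4x - 6.
Then g(-1) = 3.

3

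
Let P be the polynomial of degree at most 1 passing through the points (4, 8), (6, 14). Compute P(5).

11

Using the Lagrange interpolation formula with nodes 4, 6:
  L_0(s) = (s - 6) / -2
  L_1(s) = (s - 4) / 2
Then P(s) = 8·L_0(s) + 14·L_1(s).
Expanding and collecting terms gives P(s) = 3s - 4.
Evaluating at s = 5: P(5) = 11.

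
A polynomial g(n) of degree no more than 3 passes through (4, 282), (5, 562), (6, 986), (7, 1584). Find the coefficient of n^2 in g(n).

Write g(n) = an^3 + bn^2 + cn + d. Substituting each data point gives a linear system:
  64a + 16b + 4c + d = 282
  125a + 25b + 5c + d = 562
  216a + 36b + 6c + d = 986
  343a + 49b + 7c + d = 1584
Solving the system yields a = 5, b = -3, c = 2, d = 2.
So g(n) = 5n³ - 3n² + 2n + 2.
The coefficient of n^2 is -3.

-3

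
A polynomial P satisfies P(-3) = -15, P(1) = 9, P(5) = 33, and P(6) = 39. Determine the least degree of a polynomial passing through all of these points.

1

Divided differences on the nodes -3, 1, 5, 6:
  order 0: -15  9  33  39
  order 1: 6  6  6
  order 2: 0  0
  order 3: 0
The order-1 divided differences are all 6 (nonzero) and every higher order vanishes, so the data lies on a polynomial of degree exactly 1.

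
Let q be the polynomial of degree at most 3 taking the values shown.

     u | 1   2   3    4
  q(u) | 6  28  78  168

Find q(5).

310

Using the Lagrange interpolation formula with nodes 1, 2, 3, 4:
  L_0(u) = (u - 2)(u - 3)(u - 4) / -6
  L_1(u) = (u - 1)(u - 3)(u - 4) / 2
  L_2(u) = (u - 1)(u - 2)(u - 4) / -2
  L_3(u) = (u - 1)(u - 2)(u - 3) / 6
Then q(u) = 6·L_0(u) + 28·L_1(u) + 78·L_2(u) + 168·L_3(u).
Expanding and collecting terms gives q(u) = 2u³ + 2u² + 2u.
Evaluating at u = 5: q(5) = 310.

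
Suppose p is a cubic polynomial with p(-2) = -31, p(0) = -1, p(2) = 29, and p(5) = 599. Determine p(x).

Write p(x) = ax^3 + bx^2 + cx + d. Substituting each data point gives a linear system:
  -8a + 4b - 2c + d = -31
  d = -1
  8a + 4b + 2c + d = 29
  125a + 25b + 5c + d = 599
Solving the system yields a = 5, b = 0, c = -5, d = -1.
So p(x) = 5x³ - 5x - 1.
Check: p(-2) = -31. ✓

p(x) = 5x^3 - 5x - 1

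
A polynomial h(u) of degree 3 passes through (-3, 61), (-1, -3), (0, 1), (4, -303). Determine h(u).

h(u) = -4u^3 - 4u^2 + 4u + 1

Write h(u) = au^3 + bu^2 + cu + d. Substituting each data point gives a linear system:
  -27a + 9b - 3c + d = 61
  -a + b - c + d = -3
  d = 1
  64a + 16b + 4c + d = -303
Solving the system yields a = -4, b = -4, c = 4, d = 1.
So h(u) = -4u^3 - 4u^2 + 4u + 1.
Check: h(-1) = -3. ✓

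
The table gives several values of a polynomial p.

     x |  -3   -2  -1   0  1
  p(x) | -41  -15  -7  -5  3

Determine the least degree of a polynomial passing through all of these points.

Forward differences of the values at x = -3, -2, -1, 0, 1:
  p  : -41  -15  -7  -5  3
  Δ  : 26  8  2  8
  Δ^2: -18  -6  6
  Δ^3: 12  12
  Δ^4: 0
The third differences are constant (12) and nonzero, while all higher differences vanish, so the minimal degree is 3.

3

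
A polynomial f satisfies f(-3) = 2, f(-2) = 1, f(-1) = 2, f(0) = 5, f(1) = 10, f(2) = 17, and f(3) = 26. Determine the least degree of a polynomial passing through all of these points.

2

Forward differences of the values at x = -3, -2, -1, 0, 1, 2, 3:
  f  : 2  1  2  5  10  17  26
  Δ  : -1  1  3  5  7  9
  Δ^2: 2  2  2  2  2
  Δ^3: 0  0  0  0
  Δ^4: 0  0  0
  Δ^5: 0  0
  Δ^6: 0
The second differences are constant (2) and nonzero, while all higher differences vanish, so the minimal degree is 2.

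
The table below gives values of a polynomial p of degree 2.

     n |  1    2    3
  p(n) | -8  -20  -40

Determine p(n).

Using the Lagrange interpolation formula with nodes 1, 2, 3:
  L_0(n) = (n - 2)(n - 3) / 2
  L_1(n) = (n - 1)(n - 3) / -1
  L_2(n) = (n - 1)(n - 2) / 2
Then p(n) = -8·L_0(n) - 20·L_1(n) - 40·L_2(n).
Expanding and collecting terms gives p(n) = -4n^2 - 4.
Check: p(1) = -8. ✓

p(n) = -4n^2 - 4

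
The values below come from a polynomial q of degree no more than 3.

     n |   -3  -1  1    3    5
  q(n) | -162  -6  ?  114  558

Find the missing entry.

6

On equispaced nodes a degree-3 polynomial has vanishing fourth forward difference, so
  q(-3) - 4·q(-1) + 6·q(1) - 4·q(3) + q(5) = 0.
Substituting the known values and solving for q(1):
  6·q(1) = 36
  q(1) = 6.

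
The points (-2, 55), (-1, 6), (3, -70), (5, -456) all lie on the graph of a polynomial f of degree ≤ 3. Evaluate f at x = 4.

-209

Using the Lagrange interpolation formula with nodes -2, -1, 3, 5:
  L_0(x) = (x + 1)(x - 3)(x - 5) / -35
  L_1(x) = (x + 2)(x - 3)(x - 5) / 24
  L_2(x) = (x + 2)(x + 1)(x - 5) / -40
  L_3(x) = (x + 2)(x + 1)(x - 3) / 84
Then f(x) = 55·L_0(x) + 6·L_1(x) - 70·L_2(x) - 456·L_3(x).
Expanding and collecting terms gives f(x) = -5x^3 + 6x^2 + 4x - 1.
Evaluating at x = 4: f(4) = -209.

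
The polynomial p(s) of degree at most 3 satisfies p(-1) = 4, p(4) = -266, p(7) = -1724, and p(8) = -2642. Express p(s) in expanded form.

p(s) = -6s^3 + 6s^2 + 6s - 2

Using the Lagrange interpolation formula with nodes -1, 4, 7, 8:
  L_0(s) = (s - 4)(s - 7)(s - 8) / -360
  L_1(s) = (s + 1)(s - 7)(s - 8) / 60
  L_2(s) = (s + 1)(s - 4)(s - 8) / -24
  L_3(s) = (s + 1)(s - 4)(s - 7) / 36
Then p(s) = 4·L_0(s) - 266·L_1(s) - 1724·L_2(s) - 2642·L_3(s).
Expanding and collecting terms gives p(s) = -6s³ + 6s² + 6s - 2.
Check: p(-1) = 4. ✓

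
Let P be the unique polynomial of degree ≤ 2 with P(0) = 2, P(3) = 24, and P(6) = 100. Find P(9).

230

Write P(x) = ax^2 + bx + c. Substituting each data point gives a linear system:
  c = 2
  9a + 3b + c = 24
  36a + 6b + c = 100
Solving the system yields a = 3, b = -5/3, c = 2.
So P(x) = 3x^2 - (5/3)x + 2.
Then P(9) = 230.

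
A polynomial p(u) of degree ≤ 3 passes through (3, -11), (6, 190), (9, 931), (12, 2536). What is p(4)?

16

Forward differences of the values at u = 3, 6, 9, 12:
  p  : -11  190  931  2536
  Δ  : 201  741  1605
  Δ^2: 540  864
  Δ^3: 324
The third differences are constant, confirming degree 3.
Interpolating (Newton forward form) and evaluating at u = 4 gives p(4) = 16.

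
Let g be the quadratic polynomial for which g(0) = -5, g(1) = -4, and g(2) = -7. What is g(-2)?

Using the Lagrange interpolation formula with nodes 0, 1, 2:
  L_0(n) = (n - 1)(n - 2) / 2
  L_1(n) = n(n - 2) / -1
  L_2(n) = n(n - 1) / 2
Then g(n) = -5·L_0(n) - 4·L_1(n) - 7·L_2(n).
Expanding and collecting terms gives g(n) = -2n^2 + 3n - 5.
Evaluating at n = -2: g(-2) = -19.

-19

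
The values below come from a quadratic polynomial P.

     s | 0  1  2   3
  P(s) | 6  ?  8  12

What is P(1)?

6

On equispaced nodes a degree-2 polynomial has vanishing third forward difference, so
  - P(0) + 3·P(1) - 3·P(2) + P(3) = 0.
Substituting the known values and solving for P(1):
  3·P(1) = 18
  P(1) = 6.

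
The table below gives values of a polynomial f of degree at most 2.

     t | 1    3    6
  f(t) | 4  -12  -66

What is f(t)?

Write f(t) = at^2 + bt + c. Substituting each data point gives a linear system:
  a + b + c = 4
  9a + 3b + c = -12
  36a + 6b + c = -66
Solving the system yields a = -2, b = 0, c = 6.
So f(t) = -2t^2 + 6.
Check: f(1) = 4. ✓

f(t) = -2t^2 + 6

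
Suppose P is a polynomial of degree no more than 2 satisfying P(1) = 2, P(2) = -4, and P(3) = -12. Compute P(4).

-22

Write P(t) = at^2 + bt + c. Substituting each data point gives a linear system:
  a + b + c = 2
  4a + 2b + c = -4
  9a + 3b + c = -12
Solving the system yields a = -1, b = -3, c = 6.
So P(t) = -t² - 3t + 6.
Then P(4) = -22.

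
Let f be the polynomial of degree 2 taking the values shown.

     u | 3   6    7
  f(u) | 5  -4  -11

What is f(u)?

f(u) = -u^2 + 6u - 4

Write f(u) = au^2 + bu + c. Substituting each data point gives a linear system:
  9a + 3b + c = 5
  36a + 6b + c = -4
  49a + 7b + c = -11
Solving the system yields a = -1, b = 6, c = -4.
So f(u) = -u^2 + 6u - 4.
Check: f(7) = -11. ✓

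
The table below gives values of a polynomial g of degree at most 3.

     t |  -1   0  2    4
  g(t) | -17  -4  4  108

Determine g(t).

g(t) = 3t^3 - 6t^2 + 4t - 4

Using the Lagrange interpolation formula with nodes -1, 0, 2, 4:
  L_0(t) = t(t - 2)(t - 4) / -15
  L_1(t) = (t + 1)(t - 2)(t - 4) / 8
  L_2(t) = (t + 1)t(t - 4) / -12
  L_3(t) = (t + 1)t(t - 2) / 40
Then g(t) = -17·L_0(t) - 4·L_1(t) + 4·L_2(t) + 108·L_3(t).
Expanding and collecting terms gives g(t) = 3t^3 - 6t^2 + 4t - 4.
Check: g(4) = 108. ✓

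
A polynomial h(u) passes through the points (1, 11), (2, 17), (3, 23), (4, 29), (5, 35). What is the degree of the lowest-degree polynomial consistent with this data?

Forward differences of the values at u = 1, 2, 3, 4, 5:
  h  : 11  17  23  29  35
  Δ  : 6  6  6  6
  Δ^2: 0  0  0
  Δ^3: 0  0
  Δ^4: 0
The first differences are constant (6) and nonzero, while all higher differences vanish, so the minimal degree is 1.

1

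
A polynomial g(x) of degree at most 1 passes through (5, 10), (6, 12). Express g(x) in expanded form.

Write g(x) = ax + b. Substituting each data point gives a linear system:
  5a + b = 10
  6a + b = 12
Solving the system yields a = 2, b = 0.
So g(x) = 2x.
Check: g(6) = 12. ✓

g(x) = 2x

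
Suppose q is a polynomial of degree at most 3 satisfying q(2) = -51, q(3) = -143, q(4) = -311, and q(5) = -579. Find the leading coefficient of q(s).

-4

Write q(s) = as^3 + bs^2 + cs + d. Substituting each data point gives a linear system:
  8a + 4b + 2c + d = -51
  27a + 9b + 3c + d = -143
  64a + 16b + 4c + d = -311
  125a + 25b + 5c + d = -579
Solving the system yields a = -4, b = -2, c = -6, d = 1.
So q(s) = -4s^3 - 2s^2 - 6s + 1.
The leading coefficient is -4.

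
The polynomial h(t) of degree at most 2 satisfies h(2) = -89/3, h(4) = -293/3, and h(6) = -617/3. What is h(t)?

Using the Lagrange interpolation formula with nodes 2, 4, 6:
  L_0(t) = (t - 4)(t - 6) / 8
  L_1(t) = (t - 2)(t - 6) / -4
  L_2(t) = (t - 2)(t - 4) / 8
Then h(t) = -89/3·L_0(t) - 293/3·L_1(t) - 617/3·L_2(t).
Expanding and collecting terms gives h(t) = -5t^2 - 4t - 5/3.
Check: h(4) = -293/3. ✓

h(t) = -5t^2 - 4t - 5/3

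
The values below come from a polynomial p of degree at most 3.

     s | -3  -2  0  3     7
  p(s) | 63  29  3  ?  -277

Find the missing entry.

The 4 known points determine the degree-3 polynomial uniquely.
Write p(s) = as^3 + bs^2 + cs + d. Substituting each data point gives a linear system:
  -27a + 9b - 3c + d = 63
  -8a + 4b - 2c + d = 29
  d = 3
  343a + 49b + 7c + d = -277
Solving the system yields a = -1, b = 2, c = -5, d = 3.
So p(s) = -s³ + 2s² - 5s + 3.
Then p(3) = -21.

-21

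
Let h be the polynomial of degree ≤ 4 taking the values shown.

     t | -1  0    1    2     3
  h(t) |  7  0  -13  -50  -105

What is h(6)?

42

Forward differences of the values at t = -1, 0, 1, 2, 3:
  h  : 7  0  -13  -50  -105
  Δ  : -7  -13  -37  -55
  Δ^2: -6  -24  -18
  Δ^3: -18  6
  Δ^4: 24
The fourth differences are constant, confirming degree 4.
Interpolating (Newton forward form) and evaluating at t = 6 gives h(6) = 42.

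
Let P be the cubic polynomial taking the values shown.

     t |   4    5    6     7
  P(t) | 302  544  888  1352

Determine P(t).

Using the Lagrange interpolation formula with nodes 4, 5, 6, 7:
  L_0(t) = (t - 5)(t - 6)(t - 7) / -6
  L_1(t) = (t - 4)(t - 6)(t - 7) / 2
  L_2(t) = (t - 4)(t - 5)(t - 7) / -2
  L_3(t) = (t - 4)(t - 5)(t - 6) / 6
Then P(t) = 302·L_0(t) + 544·L_1(t) + 888·L_2(t) + 1352·L_3(t).
Expanding and collecting terms gives P(t) = 3t^3 + 6t^2 + 5t - 6.
Check: P(6) = 888. ✓

P(t) = 3t^3 + 6t^2 + 5t - 6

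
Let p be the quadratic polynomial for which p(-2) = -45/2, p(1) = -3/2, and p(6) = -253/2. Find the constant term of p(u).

-1/2

Write p(u) = au^2 + bu + c. Substituting each data point gives a linear system:
  4a - 2b + c = -45/2
  a + b + c = -3/2
  36a + 6b + c = -253/2
Solving the system yields a = -4, b = 3, c = -1/2.
So p(u) = -4u^2 + 3u - 1/2.
The constant term is -1/2.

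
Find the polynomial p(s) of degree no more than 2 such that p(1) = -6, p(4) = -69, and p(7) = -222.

Using the Lagrange interpolation formula with nodes 1, 4, 7:
  L_0(s) = (s - 4)(s - 7) / 18
  L_1(s) = (s - 1)(s - 7) / -9
  L_2(s) = (s - 1)(s - 4) / 18
Then p(s) = -6·L_0(s) - 69·L_1(s) - 222·L_2(s).
Expanding and collecting terms gives p(s) = -5s^2 + 4s - 5.
Check: p(7) = -222. ✓

p(s) = -5s^2 + 4s - 5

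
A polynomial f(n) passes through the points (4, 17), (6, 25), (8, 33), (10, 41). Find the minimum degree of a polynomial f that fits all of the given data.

1

Forward differences of the values at n = 4, 6, 8, 10:
  f  : 17  25  33  41
  Δ  : 8  8  8
  Δ^2: 0  0
  Δ^3: 0
The first differences are constant (8) and nonzero, while all higher differences vanish, so the minimal degree is 1.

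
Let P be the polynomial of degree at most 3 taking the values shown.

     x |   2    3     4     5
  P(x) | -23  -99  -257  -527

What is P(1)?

1

Forward differences of the values at x = 2, 3, 4, 5:
  P  : -23  -99  -257  -527
  Δ  : -76  -158  -270
  Δ^2: -82  -112
  Δ^3: -30
The third differences are constant, confirming degree 3.
Interpolating (Newton forward form) and evaluating at x = 1 gives P(1) = 1.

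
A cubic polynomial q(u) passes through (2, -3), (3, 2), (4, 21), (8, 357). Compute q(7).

Write q(u) = au^3 + bu^2 + cu + d. Substituting each data point gives a linear system:
  8a + 4b + 2c + d = -3
  27a + 9b + 3c + d = 2
  64a + 16b + 4c + d = 21
  512a + 64b + 8c + d = 357
Solving the system yields a = 1, b = -2, c = -4, d = 5.
So q(u) = u³ - 2u² - 4u + 5.
Then q(7) = 222.

222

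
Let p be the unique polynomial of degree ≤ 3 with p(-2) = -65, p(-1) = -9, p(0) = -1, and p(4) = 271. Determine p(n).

p(n) = 6n^3 - 6n^2 - 4n - 1

Using the Lagrange interpolation formula with nodes -2, -1, 0, 4:
  L_0(n) = (n + 1)n(n - 4) / -12
  L_1(n) = (n + 2)n(n - 4) / 5
  L_2(n) = (n + 2)(n + 1)(n - 4) / -8
  L_3(n) = (n + 2)(n + 1)n / 120
Then p(n) = -65·L_0(n) - 9·L_1(n) - 1·L_2(n) + 271·L_3(n).
Expanding and collecting terms gives p(n) = 6n^3 - 6n^2 - 4n - 1.
Check: p(4) = 271. ✓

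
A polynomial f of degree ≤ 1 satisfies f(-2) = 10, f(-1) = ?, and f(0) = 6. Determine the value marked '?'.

On equispaced nodes a degree-1 polynomial has vanishing second forward difference, so
  f(-2) - 2·f(-1) + f(0) = 0.
Substituting the known values and solving for f(-1):
  -2·f(-1) = -16
  f(-1) = 8.

8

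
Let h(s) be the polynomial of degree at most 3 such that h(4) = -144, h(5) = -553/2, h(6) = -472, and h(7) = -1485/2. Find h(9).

-3113/2

Forward differences of the values at s = 4, 5, 6, 7:
  h  : -144  -553/2  -472  -1485/2
  Δ  : -265/2  -391/2  -541/2
  Δ^2: -63  -75
  Δ^3: -12
The third differences are constant, confirming degree 3.
Interpolating (Newton forward form) and evaluating at s = 9 gives h(9) = -3113/2.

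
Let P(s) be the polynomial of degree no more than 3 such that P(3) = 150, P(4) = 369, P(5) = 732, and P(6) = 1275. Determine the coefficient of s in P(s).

-3

Write P(s) = as^3 + bs^2 + cs + d. Substituting each data point gives a linear system:
  27a + 9b + 3c + d = 150
  64a + 16b + 4c + d = 369
  125a + 25b + 5c + d = 732
  216a + 36b + 6c + d = 1275
Solving the system yields a = 6, b = 0, c = -3, d = -3.
So P(s) = 6s^3 - 3s - 3.
The coefficient of s is -3.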